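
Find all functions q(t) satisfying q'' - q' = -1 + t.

q = C2 - t**2/2 + C1*exp(t)

Characteristic equation r² - r = 0 factors as (r - 1)r = 0, so r = 1, 0.
Hence q_h = C1*exp(t) + C2.
Since 0 is a characteristic root (multiplicity 1), multiply the polynomial trial by t: try q_p = t*(A0 + A1*t). Substituting and matching coefficients of each power of t gives A0 = 0, A1 = -1/2, so q_p = -t^2/2.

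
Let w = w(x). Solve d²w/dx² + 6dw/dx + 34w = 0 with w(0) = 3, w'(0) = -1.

w = 3*cos(5*x)*exp(-3*x) + 8*exp(-3*x)*sin(5*x)/5

Characteristic equation r² + 6r + 34 = 0 has discriminant (6)² - 4·(34) = -100 < 0, so r = -3 ± 5i.
Hence w_h = C1*cos(5*x)*exp(-3*x) + C2*exp(-3*x)*sin(5*x).
Apply the initial conditions: w(0) = C1 = 3 and w'(0) = -3*C1 + 5*C2 = -1. Solving gives C1 = 3, C2 = 8/5.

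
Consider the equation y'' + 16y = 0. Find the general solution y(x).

y = C1*cos(4*x) + C2*sin(4*x)

Characteristic equation r² + 16 = 0 has discriminant (0)² - 4·(16) = -64 < 0, so r = ± 4i.
Hence y_h = C1*cos(4*x) + C2*sin(4*x).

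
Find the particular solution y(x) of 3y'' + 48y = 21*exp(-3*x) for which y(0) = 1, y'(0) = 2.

y = 7*exp(-3*x)/25 + 18*cos(4*x)/25 + 71*sin(4*x)/100

Divide through by 3: y'' + 16y = 7*exp(-3*x).
Characteristic equation r² + 16 = 0 has discriminant (0)² - 4·(16) = -64 < 0, so r = ± 4i.
Hence y_h = C1*cos(4*x) + C2*sin(4*x).
Try y_p = A*exp(-3*x). Substituting into the equation and dividing by exp(-3*x) gives A = 7/25, so y_p = 7*exp(-3*x)/25.
General solution: y = 7*exp(-3*x)/25 + C1*cos(4*x) + C2*sin(4*x).
Apply the initial conditions: y(0) = 7/25 + C1 = 1 and y'(0) = -21/25 + 4*C2 = 2. Solving gives C1 = 18/25, C2 = 71/100.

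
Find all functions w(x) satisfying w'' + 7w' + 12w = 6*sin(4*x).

Characteristic equation r² + 7r + 12 = 0 factors as (r + 3)(r + 4) = 0, so r = -3, -4.
Hence w_h = C1*exp(-3*x) + C2*exp(-4*x).
Try w_p = A*cos(4*x) + B*sin(4*x). Substituting and equating the coefficients of cos(4x) and sin(4x) gives A = -21/100, B = -3/100, so w_p = -21*cos(4*x)/100 - 3*sin(4*x)/100.

w = -21*cos(4*x)/100 - 3*sin(4*x)/100 + C1*exp(-3*x) + C2*exp(-4*x)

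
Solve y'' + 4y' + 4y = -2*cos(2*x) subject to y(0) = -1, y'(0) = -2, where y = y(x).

y = -exp(-2*x) - sin(2*x)/4 - 7*x*exp(-2*x)/2

Characteristic equation r² + 4r + 4 = 0 has discriminant (4)² - 4·(4) = 0, so r = -2 is a repeated root.
Hence y_h = (C1 + C2*x)*exp(-2*x).
Try y_p = A*cos(2*x) + B*sin(2*x). Substituting and equating the coefficients of cos(2x) and sin(2x) gives A = 0, B = -1/4, so y_p = -sin(2*x)/4.
General solution: y = -sin(2*x)/4 + C1*exp(-2*x) + C2*x*exp(-2*x).
Apply the initial conditions: y(0) = C1 = -1 and y'(0) = -1/2 + C2 - 2*C1 = -2. Solving gives C1 = -1, C2 = -7/2.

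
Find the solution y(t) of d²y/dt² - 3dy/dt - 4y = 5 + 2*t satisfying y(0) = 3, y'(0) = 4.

y = -7/8 - t/2 + 11*exp(-t)/5 + 67*exp(4*t)/40

Characteristic equation r² - 3r - 4 = 0 factors as (r - 4)(r + 1) = 0, so r = 4, -1.
Hence y_h = C1*exp(4*t) + C2*exp(-t).
For the particular solution try y_p = A0 + A1*t. Substituting and matching coefficients of each power of t gives A0 = -7/8, A1 = -1/2, so y_p = -7/8 - t/2.
General solution: y = -7/8 - t/2 + C1*exp(4*t) + C2*exp(-t).
Apply the initial conditions: y(0) = -7/8 + C1 + C2 = 3 and y'(0) = -1/2 - C2 + 4*C1 = 4. Solving gives C1 = 67/40, C2 = 11/5.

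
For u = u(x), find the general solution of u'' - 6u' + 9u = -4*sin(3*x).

Characteristic equation r² - 6r + 9 = 0 has discriminant (-6)² - 4·(9) = 0, so r = 3 is a repeated root.
Hence u_h = (C1 + C2*x)*exp(3*x).
Try u_p = A*cos(3*x) + B*sin(3*x). Substituting and equating the coefficients of cos(3x) and sin(3x) gives A = -2/9, B = 0, so u_p = -2*cos(3*x)/9.

u = -2*cos(3*x)/9 + C1*exp(3*x) + C2*x*exp(3*x)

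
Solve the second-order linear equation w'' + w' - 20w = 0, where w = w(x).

w = C1*exp(4*x) + C2*exp(-5*x)

Characteristic equation r² + r - 20 = 0 factors as (r - 4)(r + 5) = 0, so r = 4, -5.
Hence w_h = C1*exp(4*x) + C2*exp(-5*x).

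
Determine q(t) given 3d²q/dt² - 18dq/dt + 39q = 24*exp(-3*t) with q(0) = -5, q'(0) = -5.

Divide through by 3: q'' - 6q' + 13q = 8*exp(-3*t).
Characteristic equation r² - 6r + 13 = 0 has discriminant (-6)² - 4·(13) = -16 < 0, so r = 3 ± 2i.
Hence q_h = C1*cos(2*t)*exp(3*t) + C2*exp(3*t)*sin(2*t).
Try q_p = A*exp(-3*t). Substituting into the equation and dividing by exp(-3*t) gives A = 1/5, so q_p = exp(-3*t)/5.
General solution: q = exp(-3*t)/5 + C1*cos(2*t)*exp(3*t) + C2*exp(3*t)*sin(2*t).
Apply the initial conditions: q(0) = 1/5 + C1 = -5 and q'(0) = -3/5 + 2*C2 + 3*C1 = -5. Solving gives C1 = -26/5, C2 = 28/5.

q = exp(-3*t)/5 - 26*cos(2*t)*exp(3*t)/5 + 28*exp(3*t)*sin(2*t)/5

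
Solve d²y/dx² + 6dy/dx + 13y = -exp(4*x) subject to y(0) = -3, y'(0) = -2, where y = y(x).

Characteristic equation r² + 6r + 13 = 0 has discriminant (6)² - 4·(13) = -16 < 0, so r = -3 ± 2i.
Hence y_h = C1*cos(2*x)*exp(-3*x) + C2*exp(-3*x)*sin(2*x).
Try y_p = A*exp(4*x). Substituting into the equation and dividing by exp(4*x) gives A = -1/53, so y_p = -exp(4*x)/53.
General solution: y = -exp(4*x)/53 + C1*cos(2*x)*exp(-3*x) + C2*exp(-3*x)*sin(2*x).
Apply the initial conditions: y(0) = -1/53 + C1 = -3 and y'(0) = -4/53 - 3*C1 + 2*C2 = -2. Solving gives C1 = -158/53, C2 = -288/53.

y = -exp(4*x)/53 - 288*exp(-3*x)*sin(2*x)/53 - 158*cos(2*x)*exp(-3*x)/53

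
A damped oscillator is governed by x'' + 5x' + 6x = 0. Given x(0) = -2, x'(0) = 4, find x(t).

Characteristic equation r² + 5r + 6 = 0 factors as (r + 2)(r + 3) = 0, so r = -2, -3.
Hence x_h = C1*exp(-2*t) + C2*exp(-3*t).
Apply the initial conditions: x(0) = C1 + C2 = -2 and x'(0) = -3*C2 - 2*C1 = 4. Solving gives C1 = -2, C2 = 0.

x = -2*exp(-2*t)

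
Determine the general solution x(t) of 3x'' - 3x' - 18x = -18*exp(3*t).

Divide through by 3: x'' - x' - 6x = -6*exp(3*t).
Characteristic equation r² - r - 6 = 0 factors as (r + 2)(r - 3) = 0, so r = -2, 3.
Hence x_h = C1*exp(-2*t) + C2*exp(3*t).
Since exp(3*t) solves the homogeneous equation (r = 3 is a root of multiplicity 1), multiply the trial by t. Try x_p = A*t*exp(3*t). Substituting into the equation and dividing by exp(3*t) gives A = -6/5, so x_p = -6*t*exp(3*t)/5.

x = C1*exp(-2*t) + C2*exp(3*t) - 6*t*exp(3*t)/5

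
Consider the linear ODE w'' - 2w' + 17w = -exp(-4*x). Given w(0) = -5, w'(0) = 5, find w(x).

Characteristic equation r² - 2r + 17 = 0 has discriminant (-2)² - 4·(17) = -64 < 0, so r = 1 ± 4i.
Hence w_h = C1*cos(4*x)*exp(x) + C2*exp(x)*sin(4*x).
Try w_p = A*exp(-4*x). Substituting into the equation and dividing by exp(-4*x) gives A = -1/41, so w_p = -exp(-4*x)/41.
General solution: w = -exp(-4*x)/41 + C1*cos(4*x)*exp(x) + C2*exp(x)*sin(4*x).
Apply the initial conditions: w(0) = -1/41 + C1 = -5 and w'(0) = 4/41 + C1 + 4*C2 = 5. Solving gives C1 = -204/41, C2 = 405/164.

w = -exp(-4*x)/41 - 204*cos(4*x)*exp(x)/41 + 405*exp(x)*sin(4*x)/164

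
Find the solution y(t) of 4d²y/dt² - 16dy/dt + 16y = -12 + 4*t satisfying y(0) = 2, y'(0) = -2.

y = -1/2 + t/4 + 5*exp(2*t)/2 - 29*t*exp(2*t)/4

Divide through by 4: y'' - 4y' + 4y = -3 + t.
Characteristic equation r² - 4r + 4 = 0 has discriminant (-4)² - 4·(4) = 0, so r = 2 is a repeated root.
Hence y_h = (C1 + C2*t)*exp(2*t).
For the particular solution try y_p = A0 + A1*t. Substituting and matching coefficients of each power of t gives A0 = -1/2, A1 = 1/4, so y_p = -1/2 + t/4.
General solution: y = -1/2 + t/4 + C1*exp(2*t) + C2*t*exp(2*t).
Apply the initial conditions: y(0) = -1/2 + C1 = 2 and y'(0) = 1/4 + C2 + 2*C1 = -2. Solving gives C1 = 5/2, C2 = -29/4.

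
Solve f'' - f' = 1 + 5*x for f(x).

f = C2 - 6*x - 5*x**2/2 + C1*exp(x)

Characteristic equation r² - r = 0 factors as (r - 1)r = 0, so r = 1, 0.
Hence f_h = C1*exp(x) + C2.
Since 0 is a characteristic root (multiplicity 1), multiply the polynomial trial by x: try f_p = x*(A0 + A1*x). Substituting and matching coefficients of each power of x gives A0 = -6, A1 = -5/2, so f_p = -6*x - 5*x^2/2.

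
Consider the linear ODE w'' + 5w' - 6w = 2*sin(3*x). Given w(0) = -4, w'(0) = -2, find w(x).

w = -127*exp(x)/35 - 32*exp(-6*x)/105 - cos(3*x)/15 - sin(3*x)/15

Characteristic equation r² + 5r - 6 = 0 factors as (r + 6)(r - 1) = 0, so r = -6, 1.
Hence w_h = C1*exp(-6*x) + C2*exp(x).
Try w_p = A*cos(3*x) + B*sin(3*x). Substituting and equating the coefficients of cos(3x) and sin(3x) gives A = -1/15, B = -1/15, so w_p = -cos(3*x)/15 - sin(3*x)/15.
General solution: w = -cos(3*x)/15 - sin(3*x)/15 + C1*exp(-6*x) + C2*exp(x).
Apply the initial conditions: w(0) = -1/15 + C1 + C2 = -4 and w'(0) = -1/5 + C2 - 6*C1 = -2. Solving gives C1 = -32/105, C2 = -127/35.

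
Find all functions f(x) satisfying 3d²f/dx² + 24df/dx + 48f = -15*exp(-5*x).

f = -5*exp(-5*x) + C1*exp(-4*x) + C2*x*exp(-4*x)

Divide through by 3: f'' + 8f' + 16f = -5*exp(-5*x).
Characteristic equation r² + 8r + 16 = 0 has discriminant (8)² - 4·(16) = 0, so r = -4 is a repeated root.
Hence f_h = (C1 + C2*x)*exp(-4*x).
Try f_p = A*exp(-5*x). Substituting into the equation and dividing by exp(-5*x) gives A = -5, so f_p = -5*exp(-5*x).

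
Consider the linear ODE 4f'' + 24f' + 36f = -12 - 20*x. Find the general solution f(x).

Divide through by 4: f'' + 6f' + 9f = -3 - 5*x.
Characteristic equation r² + 6r + 9 = 0 has discriminant (6)² - 4·(9) = 0, so r = -3 is a repeated root.
Hence f_h = (C1 + C2*x)*exp(-3*x).
For the particular solution try f_p = A0 + A1*x. Substituting and matching coefficients of each power of x gives A0 = 1/27, A1 = -5/9, so f_p = 1/27 - 5*x/9.

f = 1/27 - 5*x/9 + C1*exp(-3*x) + C2*x*exp(-3*x)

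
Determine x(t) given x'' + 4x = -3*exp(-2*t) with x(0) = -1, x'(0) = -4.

Characteristic equation r² + 4 = 0 has discriminant (0)² - 4·(4) = -16 < 0, so r = ± 2i.
Hence x_h = C1*cos(2*t) + C2*sin(2*t).
Try x_p = A*exp(-2*t). Substituting into the equation and dividing by exp(-2*t) gives A = -3/8, so x_p = -3*exp(-2*t)/8.
General solution: x = -3*exp(-2*t)/8 + C1*cos(2*t) + C2*sin(2*t).
Apply the initial conditions: x(0) = -3/8 + C1 = -1 and x'(0) = 3/4 + 2*C2 = -4. Solving gives C1 = -5/8, C2 = -19/8.

x = -19*sin(2*t)/8 - 5*cos(2*t)/8 - 3*exp(-2*t)/8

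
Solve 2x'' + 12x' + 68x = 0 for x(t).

Divide through by 2: x'' + 6x' + 34x = 0.
Characteristic equation r² + 6r + 34 = 0 has discriminant (6)² - 4·(34) = -100 < 0, so r = -3 ± 5i.
Hence x_h = C1*cos(5*t)*exp(-3*t) + C2*exp(-3*t)*sin(5*t).

x = C1*cos(5*t)*exp(-3*t) + C2*exp(-3*t)*sin(5*t)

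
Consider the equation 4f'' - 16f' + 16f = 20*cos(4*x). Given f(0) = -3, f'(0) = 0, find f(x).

f = -57*exp(2*x)/20 - 3*cos(4*x)/20 - sin(4*x)/5 + 13*x*exp(2*x)/2

Divide through by 4: f'' - 4f' + 4f = 5*cos(4*x).
Characteristic equation r² - 4r + 4 = 0 has discriminant (-4)² - 4·(4) = 0, so r = 2 is a repeated root.
Hence f_h = (C1 + C2*x)*exp(2*x).
Try f_p = A*cos(4*x) + B*sin(4*x). Substituting and equating the coefficients of cos(4x) and sin(4x) gives A = -3/20, B = -1/5, so f_p = -3*cos(4*x)/20 - sin(4*x)/5.
General solution: f = -3*cos(4*x)/20 - sin(4*x)/5 + C1*exp(2*x) + C2*x*exp(2*x).
Apply the initial conditions: f(0) = -3/20 + C1 = -3 and f'(0) = -4/5 + C2 + 2*C1 = 0. Solving gives C1 = -57/20, C2 = 13/2.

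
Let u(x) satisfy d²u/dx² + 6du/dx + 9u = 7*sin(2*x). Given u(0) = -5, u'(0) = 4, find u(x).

u = -761*exp(-3*x)/169 - 84*cos(2*x)/169 + 35*sin(2*x)/169 - 129*x*exp(-3*x)/13

Characteristic equation r² + 6r + 9 = 0 has discriminant (6)² - 4·(9) = 0, so r = -3 is a repeated root.
Hence u_h = (C1 + C2*x)*exp(-3*x).
Try u_p = A*cos(2*x) + B*sin(2*x). Substituting and equating the coefficients of cos(2x) and sin(2x) gives A = -84/169, B = 35/169, so u_p = -84*cos(2*x)/169 + 35*sin(2*x)/169.
General solution: u = -84*cos(2*x)/169 + 35*sin(2*x)/169 + C1*exp(-3*x) + C2*x*exp(-3*x).
Apply the initial conditions: u(0) = -84/169 + C1 = -5 and u'(0) = 70/169 + C2 - 3*C1 = 4. Solving gives C1 = -761/169, C2 = -129/13.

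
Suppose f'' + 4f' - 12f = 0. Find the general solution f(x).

f = C1*exp(2*x) + C2*exp(-6*x)

Characteristic equation r² + 4r - 12 = 0 factors as (r - 2)(r + 6) = 0, so r = 2, -6.
Hence f_h = C1*exp(2*x) + C2*exp(-6*x).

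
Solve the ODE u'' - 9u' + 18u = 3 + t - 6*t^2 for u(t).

u = 7/108 - 5*t/18 - t**2/3 + C1*exp(3*t) + C2*exp(6*t)

Characteristic equation r² - 9r + 18 = 0 factors as (r - 3)(r - 6) = 0, so r = 3, 6.
Hence u_h = C1*exp(3*t) + C2*exp(6*t).
For the particular solution try u_p = A0 + A1*t + A2*t^2. Substituting and matching coefficients of each power of t gives A0 = 7/108, A1 = -5/18, A2 = -1/3, so u_p = 7/108 - 5*t/18 - t^2/3.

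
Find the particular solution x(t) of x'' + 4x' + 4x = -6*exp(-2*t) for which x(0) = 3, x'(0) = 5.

x = 3*exp(-2*t) - 3*t**2*exp(-2*t) + 11*t*exp(-2*t)

Characteristic equation r² + 4r + 4 = 0 has discriminant (4)² - 4·(4) = 0, so r = -2 is a repeated root.
Hence x_h = (C1 + C2*t)*exp(-2*t).
Since exp(-2*t) solves the homogeneous equation (r = -2 is a root of multiplicity 2), multiply the trial by t^2. Try x_p = A*t^2*exp(-2*t). Substituting into the equation and dividing by exp(-2*t) gives A = -3, so x_p = -3*t^2*exp(-2*t).
General solution: x = C1*exp(-2*t) - 3*t^2*exp(-2*t) + C2*t*exp(-2*t).
Apply the initial conditions: x(0) = C1 = 3 and x'(0) = C2 - 2*C1 = 5. Solving gives C1 = 3, C2 = 11.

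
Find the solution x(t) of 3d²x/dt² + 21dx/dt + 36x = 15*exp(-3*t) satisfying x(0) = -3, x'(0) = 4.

x = -13*exp(-3*t) + 10*exp(-4*t) + 5*t*exp(-3*t)

Divide through by 3: x'' + 7x' + 12x = 5*exp(-3*t).
Characteristic equation r² + 7r + 12 = 0 factors as (r + 3)(r + 4) = 0, so r = -3, -4.
Hence x_h = C1*exp(-3*t) + C2*exp(-4*t).
Since exp(-3*t) solves the homogeneous equation (r = -3 is a root of multiplicity 1), multiply the trial by t. Try x_p = A*t*exp(-3*t). Substituting into the equation and dividing by exp(-3*t) gives A = 5, so x_p = 5*t*exp(-3*t).
General solution: x = C1*exp(-3*t) + C2*exp(-4*t) + 5*t*exp(-3*t).
Apply the initial conditions: x(0) = C1 + C2 = -3 and x'(0) = 5 - 4*C2 - 3*C1 = 4. Solving gives C1 = -13, C2 = 10.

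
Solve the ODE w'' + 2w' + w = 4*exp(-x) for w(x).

Characteristic equation r² + 2r + 1 = 0 has discriminant (2)² - 4·(1) = 0, so r = -1 is a repeated root.
Hence w_h = (C1 + C2*x)*exp(-x).
Since exp(-x) solves the homogeneous equation (r = -1 is a root of multiplicity 2), multiply the trial by x^2. Try w_p = A*x^2*exp(-x). Substituting into the equation and dividing by exp(-x) gives A = 2, so w_p = 2*x^2*exp(-x).

w = C1*exp(-x) + 2*x**2*exp(-x) + C2*x*exp(-x)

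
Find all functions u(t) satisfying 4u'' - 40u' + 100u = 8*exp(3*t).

u = exp(3*t)/2 + C1*exp(5*t) + C2*t*exp(5*t)

Divide through by 4: u'' - 10u' + 25u = 2*exp(3*t).
Characteristic equation r² - 10r + 25 = 0 has discriminant (-10)² - 4·(25) = 0, so r = 5 is a repeated root.
Hence u_h = (C1 + C2*t)*exp(5*t).
Try u_p = A*exp(3*t). Substituting into the equation and dividing by exp(3*t) gives A = 1/2, so u_p = exp(3*t)/2.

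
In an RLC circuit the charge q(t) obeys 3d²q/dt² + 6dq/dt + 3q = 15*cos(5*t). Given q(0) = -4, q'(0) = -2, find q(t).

Divide through by 3: q'' + 2q' + q = 5*cos(5*t).
Characteristic equation r² + 2r + 1 = 0 has discriminant (2)² - 4·(1) = 0, so r = -1 is a repeated root.
Hence q_h = (C1 + C2*t)*exp(-t).
Try q_p = A*cos(5*t) + B*sin(5*t). Substituting and equating the coefficients of cos(5t) and sin(5t) gives A = -30/169, B = 25/338, so q_p = -30*cos(5*t)/169 + 25*sin(5*t)/338.
General solution: q = -30*cos(5*t)/169 + 25*sin(5*t)/338 + C1*exp(-t) + C2*t*exp(-t).
Apply the initial conditions: q(0) = -30/169 + C1 = -4 and q'(0) = 125/338 + C2 - C1 = -2. Solving gives C1 = -646/169, C2 = -161/26.

q = -646*exp(-t)/169 - 30*cos(5*t)/169 + 25*sin(5*t)/338 - 161*t*exp(-t)/26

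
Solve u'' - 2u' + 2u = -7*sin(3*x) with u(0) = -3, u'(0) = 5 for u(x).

u = -42*cos(3*x)/85 + 49*sin(3*x)/85 - 213*cos(x)*exp(x)/85 + 491*exp(x)*sin(x)/85

Characteristic equation r² - 2r + 2 = 0 has discriminant (-2)² - 4·(2) = -4 < 0, so r = 1 ± i.
Hence u_h = C1*cos(x)*exp(x) + C2*exp(x)*sin(x).
Try u_p = A*cos(3*x) + B*sin(3*x). Substituting and equating the coefficients of cos(3x) and sin(3x) gives A = -42/85, B = 49/85, so u_p = -42*cos(3*x)/85 + 49*sin(3*x)/85.
General solution: u = -42*cos(3*x)/85 + 49*sin(3*x)/85 + C1*cos(x)*exp(x) + C2*exp(x)*sin(x).
Apply the initial conditions: u(0) = -42/85 + C1 = -3 and u'(0) = 147/85 + C1 + C2 = 5. Solving gives C1 = -213/85, C2 = 491/85.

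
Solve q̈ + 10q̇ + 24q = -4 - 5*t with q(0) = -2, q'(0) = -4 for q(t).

q = -23/288 - 245*exp(-4*t)/32 - 5*t/24 + 413*exp(-6*t)/72

Characteristic equation r² + 10r + 24 = 0 factors as (r + 6)(r + 4) = 0, so r = -6, -4.
Hence q_h = C1*exp(-6*t) + C2*exp(-4*t).
For the particular solution try q_p = A0 + A1*t. Substituting and matching coefficients of each power of t gives A0 = -23/288, A1 = -5/24, so q_p = -23/288 - 5*t/24.
General solution: q = -23/288 - 5*t/24 + C1*exp(-6*t) + C2*exp(-4*t).
Apply the initial conditions: q(0) = -23/288 + C1 + C2 = -2 and q'(0) = -5/24 - 6*C1 - 4*C2 = -4. Solving gives C1 = 413/72, C2 = -245/32.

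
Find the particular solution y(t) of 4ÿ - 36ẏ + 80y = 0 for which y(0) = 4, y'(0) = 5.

y = -11*exp(5*t) + 15*exp(4*t)

Divide through by 4: y'' - 9y' + 20y = 0.
Characteristic equation r² - 9r + 20 = 0 factors as (r - 4)(r - 5) = 0, so r = 4, 5.
Hence y_h = C1*exp(4*t) + C2*exp(5*t).
Apply the initial conditions: y(0) = C1 + C2 = 4 and y'(0) = 4*C1 + 5*C2 = 5. Solving gives C1 = 15, C2 = -11.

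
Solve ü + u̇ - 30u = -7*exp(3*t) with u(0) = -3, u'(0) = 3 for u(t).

Characteristic equation r² + r - 30 = 0 factors as (r - 5)(r + 6) = 0, so r = 5, -6.
Hence u_h = C1*exp(5*t) + C2*exp(-6*t).
Try u_p = A*exp(3*t). Substituting into the equation and dividing by exp(3*t) gives A = 7/18, so u_p = 7*exp(3*t)/18.
General solution: u = 7*exp(3*t)/18 + C1*exp(5*t) + C2*exp(-6*t).
Apply the initial conditions: u(0) = 7/18 + C1 + C2 = -3 and u'(0) = 7/6 - 6*C2 + 5*C1 = 3. Solving gives C1 = -37/22, C2 = -169/99.

u = -169*exp(-6*t)/99 - 37*exp(5*t)/22 + 7*exp(3*t)/18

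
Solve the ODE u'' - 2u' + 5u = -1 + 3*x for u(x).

Characteristic equation r² - 2r + 5 = 0 has discriminant (-2)² - 4·(5) = -16 < 0, so r = 1 ± 2i.
Hence u_h = C1*cos(2*x)*exp(x) + C2*exp(x)*sin(2*x).
For the particular solution try u_p = A0 + A1*x. Substituting and matching coefficients of each power of x gives A0 = 1/25, A1 = 3/5, so u_p = 1/25 + 3*x/5.

u = 1/25 + 3*x/5 + C1*cos(2*x)*exp(x) + C2*exp(x)*sin(2*x)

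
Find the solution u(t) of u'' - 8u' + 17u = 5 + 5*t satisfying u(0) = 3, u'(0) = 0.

Characteristic equation r² - 8r + 17 = 0 has discriminant (-8)² - 4·(17) = -4 < 0, so r = 4 ± i.
Hence u_h = C1*cos(t)*exp(4*t) + C2*exp(4*t)*sin(t).
For the particular solution try u_p = A0 + A1*t. Substituting and matching coefficients of each power of t gives A0 = 125/289, A1 = 5/17, so u_p = 125/289 + 5*t/17.
General solution: u = 125/289 + 5*t/17 + C1*cos(t)*exp(4*t) + C2*exp(4*t)*sin(t).
Apply the initial conditions: u(0) = 125/289 + C1 = 3 and u'(0) = 5/17 + C2 + 4*C1 = 0. Solving gives C1 = 742/289, C2 = -3053/289.

u = 125/289 + 5*t/17 - 3053*exp(4*t)*sin(t)/289 + 742*cos(t)*exp(4*t)/289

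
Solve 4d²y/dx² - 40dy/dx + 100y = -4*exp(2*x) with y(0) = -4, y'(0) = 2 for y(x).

Divide through by 4: y'' - 10y' + 25y = -exp(2*x).
Characteristic equation r² - 10r + 25 = 0 has discriminant (-10)² - 4·(25) = 0, so r = 5 is a repeated root.
Hence y_h = (C1 + C2*x)*exp(5*x).
Try y_p = A*exp(2*x). Substituting into the equation and dividing by exp(2*x) gives A = -1/9, so y_p = -exp(2*x)/9.
General solution: y = -exp(2*x)/9 + C1*exp(5*x) + C2*x*exp(5*x).
Apply the initial conditions: y(0) = -1/9 + C1 = -4 and y'(0) = -2/9 + C2 + 5*C1 = 2. Solving gives C1 = -35/9, C2 = 65/3.

y = -35*exp(5*x)/9 - exp(2*x)/9 + 65*x*exp(5*x)/3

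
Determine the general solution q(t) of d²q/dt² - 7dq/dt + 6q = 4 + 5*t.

q = 59/36 + 5*t/6 + C1*exp(6*t) + C2*exp(t)

Characteristic equation r² - 7r + 6 = 0 factors as (r - 6)(r - 1) = 0, so r = 6, 1.
Hence q_h = C1*exp(6*t) + C2*exp(t).
For the particular solution try q_p = A0 + A1*t. Substituting and matching coefficients of each power of t gives A0 = 59/36, A1 = 5/6, so q_p = 59/36 + 5*t/6.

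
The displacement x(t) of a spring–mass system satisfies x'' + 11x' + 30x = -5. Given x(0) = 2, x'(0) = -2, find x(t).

x = -1/6 + 11*exp(-5*t) - 53*exp(-6*t)/6

Characteristic equation r² + 11r + 30 = 0 factors as (r + 5)(r + 6) = 0, so r = -5, -6.
Hence x_h = C1*exp(-5*t) + C2*exp(-6*t).
For the particular solution try x_p = A0. Substituting and matching coefficients of each power of t gives A0 = -1/6, so x_p = -1/6.
General solution: x = -1/6 + C1*exp(-5*t) + C2*exp(-6*t).
Apply the initial conditions: x(0) = -1/6 + C1 + C2 = 2 and x'(0) = -6*C2 - 5*C1 = -2. Solving gives C1 = 11, C2 = -53/6.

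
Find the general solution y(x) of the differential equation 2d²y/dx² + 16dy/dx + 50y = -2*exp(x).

y = -exp(x)/34 + C1*cos(3*x)*exp(-4*x) + C2*exp(-4*x)*sin(3*x)

Divide through by 2: y'' + 8y' + 25y = -exp(x).
Characteristic equation r² + 8r + 25 = 0 has discriminant (8)² - 4·(25) = -36 < 0, so r = -4 ± 3i.
Hence y_h = C1*cos(3*x)*exp(-4*x) + C2*exp(-4*x)*sin(3*x).
Try y_p = A*exp(x). Substituting into the equation and dividing by exp(x) gives A = -1/34, so y_p = -exp(x)/34.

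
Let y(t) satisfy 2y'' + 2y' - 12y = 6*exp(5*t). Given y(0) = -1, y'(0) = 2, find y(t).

y = -29*exp(-3*t)/40 - 2*exp(2*t)/5 + exp(5*t)/8

Divide through by 2: y'' + y' - 6y = 3*exp(5*t).
Characteristic equation r² + r - 6 = 0 factors as (r + 3)(r - 2) = 0, so r = -3, 2.
Hence y_h = C1*exp(-3*t) + C2*exp(2*t).
Try y_p = A*exp(5*t). Substituting into the equation and dividing by exp(5*t) gives A = 1/8, so y_p = exp(5*t)/8.
General solution: y = exp(5*t)/8 + C1*exp(-3*t) + C2*exp(2*t).
Apply the initial conditions: y(0) = 1/8 + C1 + C2 = -1 and y'(0) = 5/8 - 3*C1 + 2*C2 = 2. Solving gives C1 = -29/40, C2 = -2/5.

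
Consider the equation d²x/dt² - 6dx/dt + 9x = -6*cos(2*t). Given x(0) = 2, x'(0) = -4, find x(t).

Characteristic equation r² - 6r + 9 = 0 has discriminant (-6)² - 4·(9) = 0, so r = 3 is a repeated root.
Hence x_h = (C1 + C2*t)*exp(3*t).
Try x_p = A*cos(2*t) + B*sin(2*t). Substituting and equating the coefficients of cos(2t) and sin(2t) gives A = -30/169, B = 72/169, so x_p = -30*cos(2*t)/169 + 72*sin(2*t)/169.
General solution: x = -30*cos(2*t)/169 + 72*sin(2*t)/169 + C1*exp(3*t) + C2*t*exp(3*t).
Apply the initial conditions: x(0) = -30/169 + C1 = 2 and x'(0) = 144/169 + C2 + 3*C1 = -4. Solving gives C1 = 368/169, C2 = -148/13.

x = -30*cos(2*t)/169 + 72*sin(2*t)/169 + 368*exp(3*t)/169 - 148*t*exp(3*t)/13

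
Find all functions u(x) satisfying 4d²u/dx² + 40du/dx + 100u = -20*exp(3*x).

u = -5*exp(3*x)/64 + C1*exp(-5*x) + C2*x*exp(-5*x)

Divide through by 4: u'' + 10u' + 25u = -5*exp(3*x).
Characteristic equation r² + 10r + 25 = 0 has discriminant (10)² - 4·(25) = 0, so r = -5 is a repeated root.
Hence u_h = (C1 + C2*x)*exp(-5*x).
Try u_p = A*exp(3*x). Substituting into the equation and dividing by exp(3*x) gives A = -5/64, so u_p = -5*exp(3*x)/64.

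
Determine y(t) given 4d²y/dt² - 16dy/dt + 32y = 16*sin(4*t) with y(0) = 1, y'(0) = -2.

Divide through by 4: y'' - 4y' + 8y = 4*sin(4*t).
Characteristic equation r² - 4r + 8 = 0 has discriminant (-4)² - 4·(8) = -16 < 0, so r = 2 ± 2i.
Hence y_h = C1*cos(2*t)*exp(2*t) + C2*exp(2*t)*sin(2*t).
Try y_p = A*cos(4*t) + B*sin(4*t). Substituting and equating the coefficients of cos(4t) and sin(4t) gives A = 1/5, B = -1/10, so y_p = -sin(4*t)/10 + cos(4*t)/5.
General solution: y = -sin(4*t)/10 + cos(4*t)/5 + C1*cos(2*t)*exp(2*t) + C2*exp(2*t)*sin(2*t).
Apply the initial conditions: y(0) = 1/5 + C1 = 1 and y'(0) = -2/5 + 2*C1 + 2*C2 = -2. Solving gives C1 = 4/5, C2 = -8/5.

y = -sin(4*t)/10 + cos(4*t)/5 - 8*exp(2*t)*sin(2*t)/5 + 4*cos(2*t)*exp(2*t)/5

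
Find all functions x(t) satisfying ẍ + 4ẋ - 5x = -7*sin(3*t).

x = 21*cos(3*t)/85 + 49*sin(3*t)/170 + C1*exp(-5*t) + C2*exp(t)

Characteristic equation r² + 4r - 5 = 0 factors as (r + 5)(r - 1) = 0, so r = -5, 1.
Hence x_h = C1*exp(-5*t) + C2*exp(t).
Try x_p = A*cos(3*t) + B*sin(3*t). Substituting and equating the coefficients of cos(3t) and sin(3t) gives A = 21/85, B = 49/170, so x_p = 21*cos(3*t)/85 + 49*sin(3*t)/170.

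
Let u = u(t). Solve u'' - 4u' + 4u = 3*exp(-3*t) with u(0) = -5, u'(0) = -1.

Characteristic equation r² - 4r + 4 = 0 has discriminant (-4)² - 4·(4) = 0, so r = 2 is a repeated root.
Hence u_h = (C1 + C2*t)*exp(2*t).
Try u_p = A*exp(-3*t). Substituting into the equation and dividing by exp(-3*t) gives A = 3/25, so u_p = 3*exp(-3*t)/25.
General solution: u = 3*exp(-3*t)/25 + C1*exp(2*t) + C2*t*exp(2*t).
Apply the initial conditions: u(0) = 3/25 + C1 = -5 and u'(0) = -9/25 + C2 + 2*C1 = -1. Solving gives C1 = -128/25, C2 = 48/5.

u = -128*exp(2*t)/25 + 3*exp(-3*t)/25 + 48*t*exp(2*t)/5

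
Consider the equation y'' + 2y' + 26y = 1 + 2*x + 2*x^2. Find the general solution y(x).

Characteristic equation r² + 2r + 26 = 0 has discriminant (2)² - 4·(26) = -100 < 0, so r = -1 ± 5i.
Hence y_h = C1*cos(5*x)*exp(-x) + C2*exp(-x)*sin(5*x).
For the particular solution try y_p = A0 + A1*x + A2*x^2. Substituting and matching coefficients of each power of x gives A0 = 121/4394, A1 = 11/169, A2 = 1/13, so y_p = 121/4394 + x^2/13 + 11*x/169.

y = 121/4394 + x**2/13 + 11*x/169 + C1*cos(5*x)*exp(-x) + C2*exp(-x)*sin(5*x)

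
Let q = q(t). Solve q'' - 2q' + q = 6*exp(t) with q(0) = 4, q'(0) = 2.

q = 4*exp(t) - 2*t*exp(t) + 3*t**2*exp(t)

Characteristic equation r² - 2r + 1 = 0 has discriminant (-2)² - 4·(1) = 0, so r = 1 is a repeated root.
Hence q_h = (C1 + C2*t)*exp(t).
Since exp(t) solves the homogeneous equation (r = 1 is a root of multiplicity 2), multiply the trial by t^2. Try q_p = A*t^2*exp(t). Substituting into the equation and dividing by exp(t) gives A = 3, so q_p = 3*t^2*exp(t).
General solution: q = C1*exp(t) + 3*t^2*exp(t) + C2*t*exp(t).
Apply the initial conditions: q(0) = C1 = 4 and q'(0) = C1 + C2 = 2. Solving gives C1 = 4, C2 = -2.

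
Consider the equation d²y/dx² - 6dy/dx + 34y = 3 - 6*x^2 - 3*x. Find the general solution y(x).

y = 354/4913 - 87*x/578 - 3*x**2/17 + C1*cos(5*x)*exp(3*x) + C2*exp(3*x)*sin(5*x)

Characteristic equation r² - 6r + 34 = 0 has discriminant (-6)² - 4·(34) = -100 < 0, so r = 3 ± 5i.
Hence y_h = C1*cos(5*x)*exp(3*x) + C2*exp(3*x)*sin(5*x).
For the particular solution try y_p = A0 + A1*x + A2*x^2. Substituting and matching coefficients of each power of x gives A0 = 354/4913, A1 = -87/578, A2 = -3/17, so y_p = 354/4913 - 87*x/578 - 3*x^2/17.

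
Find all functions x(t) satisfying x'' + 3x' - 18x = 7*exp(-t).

Characteristic equation r² + 3r - 18 = 0 factors as (r + 6)(r - 3) = 0, so r = -6, 3.
Hence x_h = C1*exp(-6*t) + C2*exp(3*t).
Try x_p = A*exp(-t). Substituting into the equation and dividing by exp(-t) gives A = -7/20, so x_p = -7*exp(-t)/20.

x = -7*exp(-t)/20 + C1*exp(-6*t) + C2*exp(3*t)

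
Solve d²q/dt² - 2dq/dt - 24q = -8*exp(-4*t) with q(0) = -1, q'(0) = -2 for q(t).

Characteristic equation r² - 2r - 24 = 0 factors as (r - 6)(r + 4) = 0, so r = 6, -4.
Hence q_h = C1*exp(6*t) + C2*exp(-4*t).
Since exp(-4*t) solves the homogeneous equation (r = -4 is a root of multiplicity 1), multiply the trial by t. Try q_p = A*t*exp(-4*t). Substituting into the equation and dividing by exp(-4*t) gives A = 4/5, so q_p = 4*t*exp(-4*t)/5.
General solution: q = C1*exp(6*t) + C2*exp(-4*t) + 4*t*exp(-4*t)/5.
Apply the initial conditions: q(0) = C1 + C2 = -1 and q'(0) = 4/5 - 4*C2 + 6*C1 = -2. Solving gives C1 = -17/25, C2 = -8/25.

q = -17*exp(6*t)/25 - 8*exp(-4*t)/25 + 4*t*exp(-4*t)/5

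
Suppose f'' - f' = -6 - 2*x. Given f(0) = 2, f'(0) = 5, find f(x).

Characteristic equation r² - r = 0 factors as (r - 1)r = 0, so r = 1, 0.
Hence f_h = C1*exp(x) + C2.
Since 0 is a characteristic root (multiplicity 1), multiply the polynomial trial by x: try f_p = x*(A0 + A1*x). Substituting and matching coefficients of each power of x gives A0 = 8, A1 = 1, so f_p = x^2 + 8*x.
General solution: f = C2 + x^2 + 8*x + C1*exp(x).
Apply the initial conditions: f(0) = C1 + C2 = 2 and f'(0) = 8 + C1 = 5. Solving gives C1 = -3, C2 = 5.

f = 5 + x**2 - 3*exp(x) + 8*x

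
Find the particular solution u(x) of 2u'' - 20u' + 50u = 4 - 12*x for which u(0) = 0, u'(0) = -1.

u = -2/125 - 6*x/25 + 2*exp(5*x)/125 - 21*x*exp(5*x)/25

Divide through by 2: u'' - 10u' + 25u = 2 - 6*x.
Characteristic equation r² - 10r + 25 = 0 has discriminant (-10)² - 4·(25) = 0, so r = 5 is a repeated root.
Hence u_h = (C1 + C2*x)*exp(5*x).
For the particular solution try u_p = A0 + A1*x. Substituting and matching coefficients of each power of x gives A0 = -2/125, A1 = -6/25, so u_p = -2/125 - 6*x/25.
General solution: u = -2/125 - 6*x/25 + C1*exp(5*x) + C2*x*exp(5*x).
Apply the initial conditions: u(0) = -2/125 + C1 = 0 and u'(0) = -6/25 + C2 + 5*C1 = -1. Solving gives C1 = 2/125, C2 = -21/25.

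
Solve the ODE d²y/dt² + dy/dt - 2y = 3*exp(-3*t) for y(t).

y = 3*exp(-3*t)/4 + C1*exp(t) + C2*exp(-2*t)

Characteristic equation r² + r - 2 = 0 factors as (r - 1)(r + 2) = 0, so r = 1, -2.
Hence y_h = C1*exp(t) + C2*exp(-2*t).
Try y_p = A*exp(-3*t). Substituting into the equation and dividing by exp(-3*t) gives A = 3/4, so y_p = 3*exp(-3*t)/4.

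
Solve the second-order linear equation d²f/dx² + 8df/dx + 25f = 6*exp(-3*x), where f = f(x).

f = 3*exp(-3*x)/5 + C1*cos(3*x)*exp(-4*x) + C2*exp(-4*x)*sin(3*x)

Characteristic equation r² + 8r + 25 = 0 has discriminant (8)² - 4·(25) = -36 < 0, so r = -4 ± 3i.
Hence f_h = C1*cos(3*x)*exp(-4*x) + C2*exp(-4*x)*sin(3*x).
Try f_p = A*exp(-3*x). Substituting into the equation and dividing by exp(-3*x) gives A = 3/5, so f_p = 3*exp(-3*x)/5.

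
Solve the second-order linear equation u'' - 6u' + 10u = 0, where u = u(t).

u = C1*cos(t)*exp(3*t) + C2*exp(3*t)*sin(t)

Characteristic equation r² - 6r + 10 = 0 has discriminant (-6)² - 4·(10) = -4 < 0, so r = 3 ± i.
Hence u_h = C1*cos(t)*exp(3*t) + C2*exp(3*t)*sin(t).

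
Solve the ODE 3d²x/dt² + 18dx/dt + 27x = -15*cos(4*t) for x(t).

Divide through by 3: x'' + 6x' + 9x = -5*cos(4*t).
Characteristic equation r² + 6r + 9 = 0 has discriminant (6)² - 4·(9) = 0, so r = -3 is a repeated root.
Hence x_h = (C1 + C2*t)*exp(-3*t).
Try x_p = A*cos(4*t) + B*sin(4*t). Substituting and equating the coefficients of cos(4t) and sin(4t) gives A = 7/125, B = -24/125, so x_p = -24*sin(4*t)/125 + 7*cos(4*t)/125.

x = -24*sin(4*t)/125 + 7*cos(4*t)/125 + C1*exp(-3*t) + C2*t*exp(-3*t)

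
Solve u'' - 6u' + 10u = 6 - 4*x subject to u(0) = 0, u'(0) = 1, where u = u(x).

Characteristic equation r² - 6r + 10 = 0 has discriminant (-6)² - 4·(10) = -4 < 0, so r = 3 ± i.
Hence u_h = C1*cos(x)*exp(3*x) + C2*exp(3*x)*sin(x).
For the particular solution try u_p = A0 + A1*x. Substituting and matching coefficients of each power of x gives A0 = 9/25, A1 = -2/5, so u_p = 9/25 - 2*x/5.
General solution: u = 9/25 - 2*x/5 + C1*cos(x)*exp(3*x) + C2*exp(3*x)*sin(x).
Apply the initial conditions: u(0) = 9/25 + C1 = 0 and u'(0) = -2/5 + C2 + 3*C1 = 1. Solving gives C1 = -9/25, C2 = 62/25.

u = 9/25 - 2*x/5 - 9*cos(x)*exp(3*x)/25 + 62*exp(3*x)*sin(x)/25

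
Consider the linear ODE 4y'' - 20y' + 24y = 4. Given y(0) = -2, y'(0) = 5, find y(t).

y = 1/6 - 23*exp(2*t)/2 + 28*exp(3*t)/3

Divide through by 4: y'' - 5y' + 6y = 1.
Characteristic equation r² - 5r + 6 = 0 factors as (r - 2)(r - 3) = 0, so r = 2, 3.
Hence y_h = C1*exp(2*t) + C2*exp(3*t).
For the particular solution try y_p = A0. Substituting and matching coefficients of each power of t gives A0 = 1/6, so y_p = 1/6.
General solution: y = 1/6 + C1*exp(2*t) + C2*exp(3*t).
Apply the initial conditions: y(0) = 1/6 + C1 + C2 = -2 and y'(0) = 2*C1 + 3*C2 = 5. Solving gives C1 = -23/2, C2 = 28/3.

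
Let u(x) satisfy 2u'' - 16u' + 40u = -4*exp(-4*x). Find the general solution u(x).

Divide through by 2: u'' - 8u' + 20u = -2*exp(-4*x).
Characteristic equation r² - 8r + 20 = 0 has discriminant (-8)² - 4·(20) = -16 < 0, so r = 4 ± 2i.
Hence u_h = C1*cos(2*x)*exp(4*x) + C2*exp(4*x)*sin(2*x).
Try u_p = A*exp(-4*x). Substituting into the equation and dividing by exp(-4*x) gives A = -1/34, so u_p = -exp(-4*x)/34.

u = -exp(-4*x)/34 + C1*cos(2*x)*exp(4*x) + C2*exp(4*x)*sin(2*x)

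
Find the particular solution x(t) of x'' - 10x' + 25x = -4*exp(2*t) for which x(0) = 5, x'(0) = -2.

x = -4*exp(2*t)/9 + 49*exp(5*t)/9 - 85*t*exp(5*t)/3

Characteristic equation r² - 10r + 25 = 0 has discriminant (-10)² - 4·(25) = 0, so r = 5 is a repeated root.
Hence x_h = (C1 + C2*t)*exp(5*t).
Try x_p = A*exp(2*t). Substituting into the equation and dividing by exp(2*t) gives A = -4/9, so x_p = -4*exp(2*t)/9.
General solution: x = -4*exp(2*t)/9 + C1*exp(5*t) + C2*t*exp(5*t).
Apply the initial conditions: x(0) = -4/9 + C1 = 5 and x'(0) = -8/9 + C2 + 5*C1 = -2. Solving gives C1 = 49/9, C2 = -85/3.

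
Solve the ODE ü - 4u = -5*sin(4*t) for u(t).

Characteristic equation r² - 4 = 0 factors as (r - 2)(r + 2) = 0, so r = 2, -2.
Hence u_h = C1*exp(2*t) + C2*exp(-2*t).
Try u_p = A*cos(4*t) + B*sin(4*t). Substituting and equating the coefficients of cos(4t) and sin(4t) gives A = 0, B = 1/4, so u_p = sin(4*t)/4.

u = sin(4*t)/4 + C1*exp(2*t) + C2*exp(-2*t)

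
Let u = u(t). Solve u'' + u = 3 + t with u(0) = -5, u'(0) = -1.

Characteristic equation r² + 1 = 0 has discriminant (0)² - 4·(1) = -4 < 0, so r = ± i.
Hence u_h = C1*cos(t) + C2*sin(t).
For the particular solution try u_p = A0 + A1*t. Substituting and matching coefficients of each power of t gives A0 = 3, A1 = 1, so u_p = 3 + t.
General solution: u = 3 + t + C1*cos(t) + C2*sin(t).
Apply the initial conditions: u(0) = 3 + C1 = -5 and u'(0) = 1 + C2 = -1. Solving gives C1 = -8, C2 = -2.

u = 3 + t - 8*cos(t) - 2*sin(t)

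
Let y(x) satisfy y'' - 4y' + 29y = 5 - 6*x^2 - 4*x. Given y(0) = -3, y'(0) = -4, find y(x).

y = 3897/24389 - 164*x/841 - 6*x**2/29 - 77064*cos(5*x)*exp(2*x)/24389 + 61328*exp(2*x)*sin(5*x)/121945

Characteristic equation r² - 4r + 29 = 0 has discriminant (-4)² - 4·(29) = -100 < 0, so r = 2 ± 5i.
Hence y_h = C1*cos(5*x)*exp(2*x) + C2*exp(2*x)*sin(5*x).
For the particular solution try y_p = A0 + A1*x + A2*x^2. Substituting and matching coefficients of each power of x gives A0 = 3897/24389, A1 = -164/841, A2 = -6/29, so y_p = 3897/24389 - 164*x/841 - 6*x^2/29.
General solution: y = 3897/24389 - 164*x/841 - 6*x^2/29 + C1*cos(5*x)*exp(2*x) + C2*exp(2*x)*sin(5*x).
Apply the initial conditions: y(0) = 3897/24389 + C1 = -3 and y'(0) = -164/841 + 2*C1 + 5*C2 = -4. Solving gives C1 = -77064/24389, C2 = 61328/121945.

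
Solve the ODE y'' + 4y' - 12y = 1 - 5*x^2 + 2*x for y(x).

y = 5/216 + x/9 + 5*x**2/12 + C1*exp(2*x) + C2*exp(-6*x)

Characteristic equation r² + 4r - 12 = 0 factors as (r - 2)(r + 6) = 0, so r = 2, -6.
Hence y_h = C1*exp(2*x) + C2*exp(-6*x).
For the particular solution try y_p = A0 + A1*x + A2*x^2. Substituting and matching coefficients of each power of x gives A0 = 5/216, A1 = 1/9, A2 = 5/12, so y_p = 5/216 + x/9 + 5*x^2/12.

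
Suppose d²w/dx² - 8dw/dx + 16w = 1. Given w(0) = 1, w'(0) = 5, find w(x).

w = 1/16 + 15*exp(4*x)/16 + 5*x*exp(4*x)/4

Characteristic equation r² - 8r + 16 = 0 has discriminant (-8)² - 4·(16) = 0, so r = 4 is a repeated root.
Hence w_h = (C1 + C2*x)*exp(4*x).
For the particular solution try w_p = A0. Substituting and matching coefficients of each power of x gives A0 = 1/16, so w_p = 1/16.
General solution: w = 1/16 + C1*exp(4*x) + C2*x*exp(4*x).
Apply the initial conditions: w(0) = 1/16 + C1 = 1 and w'(0) = C2 + 4*C1 = 5. Solving gives C1 = 15/16, C2 = 5/4.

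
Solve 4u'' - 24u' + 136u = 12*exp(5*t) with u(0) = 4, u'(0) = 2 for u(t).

Divide through by 4: u'' - 6u' + 34u = 3*exp(5*t).
Characteristic equation r² - 6r + 34 = 0 has discriminant (-6)² - 4·(34) = -100 < 0, so r = 3 ± 5i.
Hence u_h = C1*cos(5*t)*exp(3*t) + C2*exp(3*t)*sin(5*t).
Try u_p = A*exp(5*t). Substituting into the equation and dividing by exp(5*t) gives A = 3/29, so u_p = 3*exp(5*t)/29.
General solution: u = 3*exp(5*t)/29 + C1*cos(5*t)*exp(3*t) + C2*exp(3*t)*sin(5*t).
Apply the initial conditions: u(0) = 3/29 + C1 = 4 and u'(0) = 15/29 + 3*C1 + 5*C2 = 2. Solving gives C1 = 113/29, C2 = -296/145.

u = 3*exp(5*t)/29 - 296*exp(3*t)*sin(5*t)/145 + 113*cos(5*t)*exp(3*t)/29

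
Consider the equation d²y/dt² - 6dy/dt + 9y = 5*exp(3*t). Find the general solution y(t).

Characteristic equation r² - 6r + 9 = 0 has discriminant (-6)² - 4·(9) = 0, so r = 3 is a repeated root.
Hence y_h = (C1 + C2*t)*exp(3*t).
Since exp(3*t) solves the homogeneous equation (r = 3 is a root of multiplicity 2), multiply the trial by t^2. Try y_p = A*t^2*exp(3*t). Substituting into the equation and dividing by exp(3*t) gives A = 5/2, so y_p = 5*t^2*exp(3*t)/2.

y = C1*exp(3*t) + 5*t**2*exp(3*t)/2 + C2*t*exp(3*t)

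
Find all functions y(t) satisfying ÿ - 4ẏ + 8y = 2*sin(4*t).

Characteristic equation r² - 4r + 8 = 0 has discriminant (-4)² - 4·(8) = -16 < 0, so r = 2 ± 2i.
Hence y_h = C1*cos(2*t)*exp(2*t) + C2*exp(2*t)*sin(2*t).
Try y_p = A*cos(4*t) + B*sin(4*t). Substituting and equating the coefficients of cos(4t) and sin(4t) gives A = 1/10, B = -1/20, so y_p = -sin(4*t)/20 + cos(4*t)/10.

y = -sin(4*t)/20 + cos(4*t)/10 + C1*cos(2*t)*exp(2*t) + C2*exp(2*t)*sin(2*t)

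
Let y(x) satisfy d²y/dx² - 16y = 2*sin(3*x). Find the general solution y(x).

Characteristic equation r² - 16 = 0 factors as (r - 4)(r + 4) = 0, so r = 4, -4.
Hence y_h = C1*exp(4*x) + C2*exp(-4*x).
Try y_p = A*cos(3*x) + B*sin(3*x). Substituting and equating the coefficients of cos(3x) and sin(3x) gives A = 0, B = -2/25, so y_p = -2*sin(3*x)/25.

y = -2*sin(3*x)/25 + C1*exp(4*x) + C2*exp(-4*x)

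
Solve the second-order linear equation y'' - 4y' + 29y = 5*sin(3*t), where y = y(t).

Characteristic equation r² - 4r + 29 = 0 has discriminant (-4)² - 4·(29) = -100 < 0, so r = 2 ± 5i.
Hence y_h = C1*cos(5*t)*exp(2*t) + C2*exp(2*t)*sin(5*t).
Try y_p = A*cos(3*t) + B*sin(3*t). Substituting and equating the coefficients of cos(3t) and sin(3t) gives A = 15/136, B = 25/136, so y_p = 15*cos(3*t)/136 + 25*sin(3*t)/136.

y = 15*cos(3*t)/136 + 25*sin(3*t)/136 + C1*cos(5*t)*exp(2*t) + C2*exp(2*t)*sin(5*t)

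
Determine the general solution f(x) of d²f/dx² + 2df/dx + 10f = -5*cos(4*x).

f = -2*sin(4*x)/5 + 3*cos(4*x)/10 + C1*cos(3*x)*exp(-x) + C2*exp(-x)*sin(3*x)

Characteristic equation r² + 2r + 10 = 0 has discriminant (2)² - 4·(10) = -36 < 0, so r = -1 ± 3i.
Hence f_h = C1*cos(3*x)*exp(-x) + C2*exp(-x)*sin(3*x).
Try f_p = A*cos(4*x) + B*sin(4*x). Substituting and equating the coefficients of cos(4x) and sin(4x) gives A = 3/10, B = -2/5, so f_p = -2*sin(4*x)/5 + 3*cos(4*x)/10.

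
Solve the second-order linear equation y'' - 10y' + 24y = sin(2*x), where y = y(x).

Characteristic equation r² - 10r + 24 = 0 factors as (r - 6)(r - 4) = 0, so r = 6, 4.
Hence y_h = C1*exp(6*x) + C2*exp(4*x).
Try y_p = A*cos(2*x) + B*sin(2*x). Substituting and equating the coefficients of cos(2x) and sin(2x) gives A = 1/40, B = 1/40, so y_p = cos(2*x)/40 + sin(2*x)/40.

y = cos(2*x)/40 + sin(2*x)/40 + C1*exp(6*x) + C2*exp(4*x)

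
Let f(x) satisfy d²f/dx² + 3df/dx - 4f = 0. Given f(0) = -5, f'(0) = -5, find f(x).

Characteristic equation r² + 3r - 4 = 0 factors as (r - 1)(r + 4) = 0, so r = 1, -4.
Hence f_h = C1*exp(x) + C2*exp(-4*x).
Apply the initial conditions: f(0) = C1 + C2 = -5 and f'(0) = C1 - 4*C2 = -5. Solving gives C1 = -5, C2 = 0.

f = -5*exp(x)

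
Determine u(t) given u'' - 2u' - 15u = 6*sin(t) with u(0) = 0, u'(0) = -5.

Characteristic equation r² - 2r - 15 = 0 factors as (r - 5)(r + 3) = 0, so r = 5, -3.
Hence u_h = C1*exp(5*t) + C2*exp(-3*t).
Try u_p = A*cos(t) + B*sin(t). Substituting and equating the coefficients of cos(t) and sin(t) gives A = 3/65, B = -24/65, so u_p = -24*sin(t)/65 + 3*cos(t)/65.
General solution: u = -24*sin(t)/65 + 3*cos(t)/65 + C1*exp(5*t) + C2*exp(-3*t).
Apply the initial conditions: u(0) = 3/65 + C1 + C2 = 0 and u'(0) = -24/65 - 3*C2 + 5*C1 = -5. Solving gives C1 = -31/52, C2 = 11/20.

u = -31*exp(5*t)/52 - 24*sin(t)/65 + 3*cos(t)/65 + 11*exp(-3*t)/20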